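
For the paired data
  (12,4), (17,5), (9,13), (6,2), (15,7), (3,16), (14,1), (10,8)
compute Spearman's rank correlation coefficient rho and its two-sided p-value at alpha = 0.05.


Step 1: Rank x and y separately (midranks; no ties here).
rank(x): 12->5, 17->8, 9->3, 6->2, 15->7, 3->1, 14->6, 10->4
rank(y): 4->3, 5->4, 13->7, 2->2, 7->5, 16->8, 1->1, 8->6
Step 2: d_i = R_x(i) - R_y(i); compute d_i^2.
  (5-3)^2=4, (8-4)^2=16, (3-7)^2=16, (2-2)^2=0, (7-5)^2=4, (1-8)^2=49, (6-1)^2=25, (4-6)^2=4
sum(d^2) = 118.
Step 3: rho = 1 - 6*118 / (8*(8^2 - 1)) = 1 - 708/504 = -0.404762.
Step 4: Under H0, t = rho * sqrt((n-2)/(1-rho^2)) = -1.0842 ~ t(6).
Step 5: Two-sided p-value from the t-distribution with 6 df = 0.319889.
Step 6: alpha = 0.05. fail to reject H0.

rho = -0.4048, p = 0.319889, fail to reject H0 at alpha = 0.05.


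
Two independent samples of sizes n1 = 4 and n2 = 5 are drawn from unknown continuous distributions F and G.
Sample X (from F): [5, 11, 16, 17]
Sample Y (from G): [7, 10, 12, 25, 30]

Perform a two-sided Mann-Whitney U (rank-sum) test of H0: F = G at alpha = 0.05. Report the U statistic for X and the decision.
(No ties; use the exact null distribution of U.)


Step 1: Combine and sort all 9 observations; assign midranks.
sorted (value, group): (5,X), (7,Y), (10,Y), (11,X), (12,Y), (16,X), (17,X), (25,Y), (30,Y)
ranks: 5->1, 7->2, 10->3, 11->4, 12->5, 16->6, 17->7, 25->8, 30->9
Step 2: Rank sum for X: R1 = 1 + 4 + 6 + 7 = 18.
Step 3: U_X = R1 - n1(n1+1)/2 = 18 - 4*5/2 = 18 - 10 = 8.
       U_Y = n1*n2 - U_X = 20 - 8 = 12.
Step 4: No ties, so the exact null distribution of U (based on enumerating the C(9,4) = 126 equally likely rank assignments) gives the two-sided p-value.
Step 5: p-value = 0.730159; compare to alpha = 0.05. fail to reject H0.

U_X = 8, p = 0.730159, fail to reject H0 at alpha = 0.05.


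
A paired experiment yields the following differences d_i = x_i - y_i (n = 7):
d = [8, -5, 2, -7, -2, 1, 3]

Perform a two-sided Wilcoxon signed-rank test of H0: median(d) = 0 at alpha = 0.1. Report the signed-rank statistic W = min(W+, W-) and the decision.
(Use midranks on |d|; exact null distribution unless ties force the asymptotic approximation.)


Step 1: Drop any zero differences (none here) and take |d_i|.
|d| = [8, 5, 2, 7, 2, 1, 3]
Step 2: Midrank |d_i| (ties get averaged ranks).
ranks: |8|->7, |5|->5, |2|->2.5, |7|->6, |2|->2.5, |1|->1, |3|->4
Step 3: Attach original signs; sum ranks with positive sign and with negative sign.
W+ = 7 + 2.5 + 1 + 4 = 14.5
W- = 5 + 6 + 2.5 = 13.5
(Check: W+ + W- = 28 should equal n(n+1)/2 = 28.)
Step 4: Test statistic W = min(W+, W-) = 13.5.
Step 5: Ties in |d|, so use the tie-corrected normal approximation.
        E[W] = n(n+1)/4 = 7*8/4 = 14.
        Tie groups: |d|=2 (t=2); sum(t^3 - t) = 6.
        Var[W] = n(n+1)(2n+1)/24 - sum(t^3-t)/48 = 840/24 - 6/48 = 34.875.
        z = (W - E[W]) / sqrt(Var[W]) = (13.5 - 14) / 5.9055 = -0.0847.
        Two-sided p = 2*Phi(z) = 0.932526.
Step 6: alpha = 0.1. fail to reject H0.

W+ = 14.5, W- = 13.5, W = min = 13.5, p = 0.932526, fail to reject H0.


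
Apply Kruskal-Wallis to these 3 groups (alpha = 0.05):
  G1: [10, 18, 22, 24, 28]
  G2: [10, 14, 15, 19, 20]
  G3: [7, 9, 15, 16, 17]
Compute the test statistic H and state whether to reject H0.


Step 1: Combine all N = 15 observations and assign midranks.
sorted (value, group, rank): (7,G3,1), (9,G3,2), (10,G1,3.5), (10,G2,3.5), (14,G2,5), (15,G2,6.5), (15,G3,6.5), (16,G3,8), (17,G3,9), (18,G1,10), (19,G2,11), (20,G2,12), (22,G1,13), (24,G1,14), (28,G1,15)
Step 2: Sum ranks within each group.
R_1 = 55.5 (n_1 = 5)
R_2 = 38 (n_2 = 5)
R_3 = 26.5 (n_3 = 5)
Step 3: H = 12/(N(N+1)) * sum(R_i^2/n_i) - 3(N+1)
     = 12/(15*16) * (55.5^2/5 + 38^2/5 + 26.5^2/5) - 3*16
     = 0.050000 * 1045.3 - 48
     = 4.265000.
Step 4: Ties present; correction factor C = 1 - 12/(15^3 - 15) = 0.996429. Corrected H = 4.265000 / 0.996429 = 4.280287.
Step 5: Under H0, H ~ chi^2(2); p-value = 0.117638.
Step 6: alpha = 0.05. fail to reject H0.

H = 4.2803, df = 2, p = 0.117638, fail to reject H0.


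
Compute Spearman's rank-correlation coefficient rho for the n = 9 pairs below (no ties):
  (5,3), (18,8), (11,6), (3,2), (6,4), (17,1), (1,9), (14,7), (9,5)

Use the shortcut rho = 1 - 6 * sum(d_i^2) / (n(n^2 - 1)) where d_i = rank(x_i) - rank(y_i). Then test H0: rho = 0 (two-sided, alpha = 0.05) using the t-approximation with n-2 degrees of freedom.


Step 1: Rank x and y separately (midranks; no ties here).
rank(x): 5->3, 18->9, 11->6, 3->2, 6->4, 17->8, 1->1, 14->7, 9->5
rank(y): 3->3, 8->8, 6->6, 2->2, 4->4, 1->1, 9->9, 7->7, 5->5
Step 2: d_i = R_x(i) - R_y(i); compute d_i^2.
  (3-3)^2=0, (9-8)^2=1, (6-6)^2=0, (2-2)^2=0, (4-4)^2=0, (8-1)^2=49, (1-9)^2=64, (7-7)^2=0, (5-5)^2=0
sum(d^2) = 114.
Step 3: rho = 1 - 6*114 / (9*(9^2 - 1)) = 1 - 684/720 = 0.050000.
Step 4: Under H0, t = rho * sqrt((n-2)/(1-rho^2)) = 0.1325 ~ t(7).
Step 5: Two-sided p-value from the t-distribution with 7 df = 0.898353.
Step 6: alpha = 0.05. fail to reject H0.

rho = 0.0500, p = 0.898353, fail to reject H0 at alpha = 0.05.


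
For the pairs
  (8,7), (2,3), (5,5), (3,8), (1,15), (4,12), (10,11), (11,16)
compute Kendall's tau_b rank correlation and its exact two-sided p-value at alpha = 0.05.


Step 1: Enumerate the 28 unordered pairs (i,j) with i<j and classify each by sign(x_j-x_i) * sign(y_j-y_i).
  (1,2):dx=-6,dy=-4->C; (1,3):dx=-3,dy=-2->C; (1,4):dx=-5,dy=+1->D; (1,5):dx=-7,dy=+8->D
  (1,6):dx=-4,dy=+5->D; (1,7):dx=+2,dy=+4->C; (1,8):dx=+3,dy=+9->C; (2,3):dx=+3,dy=+2->C
  (2,4):dx=+1,dy=+5->C; (2,5):dx=-1,dy=+12->D; (2,6):dx=+2,dy=+9->C; (2,7):dx=+8,dy=+8->C
  (2,8):dx=+9,dy=+13->C; (3,4):dx=-2,dy=+3->D; (3,5):dx=-4,dy=+10->D; (3,6):dx=-1,dy=+7->D
  (3,7):dx=+5,dy=+6->C; (3,8):dx=+6,dy=+11->C; (4,5):dx=-2,dy=+7->D; (4,6):dx=+1,dy=+4->C
  (4,7):dx=+7,dy=+3->C; (4,8):dx=+8,dy=+8->C; (5,6):dx=+3,dy=-3->D; (5,7):dx=+9,dy=-4->D
  (5,8):dx=+10,dy=+1->C; (6,7):dx=+6,dy=-1->D; (6,8):dx=+7,dy=+4->C; (7,8):dx=+1,dy=+5->C
Step 2: C = 17, D = 11, total pairs = 28.
Step 3: tau = (C - D)/(n(n-1)/2) = (17 - 11)/28 = 0.214286.
Step 4: Exact two-sided p-value (enumerate n! = 40320 permutations of y under H0): p = 0.548413.
Step 5: alpha = 0.05. fail to reject H0.

tau_b = 0.2143 (C=17, D=11), p = 0.548413, fail to reject H0.


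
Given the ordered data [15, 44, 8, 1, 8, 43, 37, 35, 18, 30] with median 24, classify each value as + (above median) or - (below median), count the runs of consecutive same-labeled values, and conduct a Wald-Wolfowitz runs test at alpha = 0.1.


Step 1: Compute median = 24; label A = above, B = below.
Labels in order: BABBBAAABA  (n_A = 5, n_B = 5)
Step 2: Count runs R = 6.
Step 3: Under H0 (random ordering), E[R] = 2*n_A*n_B/(n_A+n_B) + 1 = 2*5*5/10 + 1 = 6.0000.
        Var[R] = 2*n_A*n_B*(2*n_A*n_B - n_A - n_B) / ((n_A+n_B)^2 * (n_A+n_B-1)) = 2000/900 = 2.2222.
        SD[R] = 1.4907.
Step 4: R = E[R], so z = 0 with no continuity correction.
Step 5: Two-sided p-value via normal approximation = 2*(1 - Phi(|z|)) = 1.000000.
Step 6: alpha = 0.1. fail to reject H0.

R = 6, z = 0.0000, p = 1.000000, fail to reject H0.


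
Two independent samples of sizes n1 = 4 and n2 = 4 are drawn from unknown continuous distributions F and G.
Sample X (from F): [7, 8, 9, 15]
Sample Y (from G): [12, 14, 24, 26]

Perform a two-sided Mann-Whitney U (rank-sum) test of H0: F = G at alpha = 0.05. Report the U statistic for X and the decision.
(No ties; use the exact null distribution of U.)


Step 1: Combine and sort all 8 observations; assign midranks.
sorted (value, group): (7,X), (8,X), (9,X), (12,Y), (14,Y), (15,X), (24,Y), (26,Y)
ranks: 7->1, 8->2, 9->3, 12->4, 14->5, 15->6, 24->7, 26->8
Step 2: Rank sum for X: R1 = 1 + 2 + 3 + 6 = 12.
Step 3: U_X = R1 - n1(n1+1)/2 = 12 - 4*5/2 = 12 - 10 = 2.
       U_Y = n1*n2 - U_X = 16 - 2 = 14.
Step 4: No ties, so the exact null distribution of U (based on enumerating the C(8,4) = 70 equally likely rank assignments) gives the two-sided p-value.
Step 5: p-value = 0.114286; compare to alpha = 0.05. fail to reject H0.

U_X = 2, p = 0.114286, fail to reject H0 at alpha = 0.05.


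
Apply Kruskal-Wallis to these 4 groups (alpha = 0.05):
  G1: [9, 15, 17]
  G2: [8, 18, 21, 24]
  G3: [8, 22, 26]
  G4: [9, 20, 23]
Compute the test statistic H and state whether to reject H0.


Step 1: Combine all N = 13 observations and assign midranks.
sorted (value, group, rank): (8,G2,1.5), (8,G3,1.5), (9,G1,3.5), (9,G4,3.5), (15,G1,5), (17,G1,6), (18,G2,7), (20,G4,8), (21,G2,9), (22,G3,10), (23,G4,11), (24,G2,12), (26,G3,13)
Step 2: Sum ranks within each group.
R_1 = 14.5 (n_1 = 3)
R_2 = 29.5 (n_2 = 4)
R_3 = 24.5 (n_3 = 3)
R_4 = 22.5 (n_4 = 3)
Step 3: H = 12/(N(N+1)) * sum(R_i^2/n_i) - 3(N+1)
     = 12/(13*14) * (14.5^2/3 + 29.5^2/4 + 24.5^2/3 + 22.5^2/3) - 3*14
     = 0.065934 * 656.479 - 42
     = 1.284341.
Step 4: Ties present; correction factor C = 1 - 12/(13^3 - 13) = 0.994505. Corrected H = 1.284341 / 0.994505 = 1.291436.
Step 5: Under H0, H ~ chi^2(3); p-value = 0.731168.
Step 6: alpha = 0.05. fail to reject H0.

H = 1.2914, df = 3, p = 0.731168, fail to reject H0.


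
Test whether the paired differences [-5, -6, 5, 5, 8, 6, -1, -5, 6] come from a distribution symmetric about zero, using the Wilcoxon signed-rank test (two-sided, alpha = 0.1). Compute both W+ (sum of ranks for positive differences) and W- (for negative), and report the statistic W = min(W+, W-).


Step 1: Drop any zero differences (none here) and take |d_i|.
|d| = [5, 6, 5, 5, 8, 6, 1, 5, 6]
Step 2: Midrank |d_i| (ties get averaged ranks).
ranks: |5|->3.5, |6|->7, |5|->3.5, |5|->3.5, |8|->9, |6|->7, |1|->1, |5|->3.5, |6|->7
Step 3: Attach original signs; sum ranks with positive sign and with negative sign.
W+ = 3.5 + 3.5 + 9 + 7 + 7 = 30
W- = 3.5 + 7 + 1 + 3.5 = 15
(Check: W+ + W- = 45 should equal n(n+1)/2 = 45.)
Step 4: Test statistic W = min(W+, W-) = 15.
Step 5: Ties in |d|, so use the tie-corrected normal approximation.
        E[W] = n(n+1)/4 = 9*10/4 = 22.5.
        Tie groups: |d|=5 (t=4), |d|=6 (t=3); sum(t^3 - t) = 84.
        Var[W] = n(n+1)(2n+1)/24 - sum(t^3-t)/48 = 1710/24 - 84/48 = 69.5.
        z = (W - E[W]) / sqrt(Var[W]) = (15 - 22.5) / 8.3367 = -0.8996.
        Two-sided p = 2*Phi(z) = 0.368312.
Step 6: alpha = 0.1. fail to reject H0.

W+ = 30, W- = 15, W = min = 15, p = 0.368312, fail to reject H0.


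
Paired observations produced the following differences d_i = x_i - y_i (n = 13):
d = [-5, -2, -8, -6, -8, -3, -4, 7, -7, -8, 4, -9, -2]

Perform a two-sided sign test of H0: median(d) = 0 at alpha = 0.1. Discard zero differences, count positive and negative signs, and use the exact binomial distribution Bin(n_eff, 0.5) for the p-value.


Step 1: Discard zero differences. Original n = 13; n_eff = number of nonzero differences = 13.
Nonzero differences (with sign): -5, -2, -8, -6, -8, -3, -4, +7, -7, -8, +4, -9, -2
Step 2: Count signs: positive = 2, negative = 11.
Step 3: Under H0: P(positive) = 0.5, so the number of positives S ~ Bin(13, 0.5).
Step 4: Two-sided exact p-value = sum of Bin(13,0.5) probabilities at or below the observed probability = 0.022461.
Step 5: alpha = 0.1. reject H0.

n_eff = 13, pos = 2, neg = 11, p = 0.022461, reject H0.


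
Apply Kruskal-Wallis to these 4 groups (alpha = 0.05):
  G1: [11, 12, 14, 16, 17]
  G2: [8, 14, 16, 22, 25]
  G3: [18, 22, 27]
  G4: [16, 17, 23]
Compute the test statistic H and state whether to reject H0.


Step 1: Combine all N = 16 observations and assign midranks.
sorted (value, group, rank): (8,G2,1), (11,G1,2), (12,G1,3), (14,G1,4.5), (14,G2,4.5), (16,G1,7), (16,G2,7), (16,G4,7), (17,G1,9.5), (17,G4,9.5), (18,G3,11), (22,G2,12.5), (22,G3,12.5), (23,G4,14), (25,G2,15), (27,G3,16)
Step 2: Sum ranks within each group.
R_1 = 26 (n_1 = 5)
R_2 = 40 (n_2 = 5)
R_3 = 39.5 (n_3 = 3)
R_4 = 30.5 (n_4 = 3)
Step 3: H = 12/(N(N+1)) * sum(R_i^2/n_i) - 3(N+1)
     = 12/(16*17) * (26^2/5 + 40^2/5 + 39.5^2/3 + 30.5^2/3) - 3*17
     = 0.044118 * 1285.37 - 51
     = 5.707353.
Step 4: Ties present; correction factor C = 1 - 42/(16^3 - 16) = 0.989706. Corrected H = 5.707353 / 0.989706 = 5.766716.
Step 5: Under H0, H ~ chi^2(3); p-value = 0.123528.
Step 6: alpha = 0.05. fail to reject H0.

H = 5.7667, df = 3, p = 0.123528, fail to reject H0.


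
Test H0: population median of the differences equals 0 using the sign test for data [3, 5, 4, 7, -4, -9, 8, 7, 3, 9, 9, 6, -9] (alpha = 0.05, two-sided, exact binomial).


Step 1: Discard zero differences. Original n = 13; n_eff = number of nonzero differences = 13.
Nonzero differences (with sign): +3, +5, +4, +7, -4, -9, +8, +7, +3, +9, +9, +6, -9
Step 2: Count signs: positive = 10, negative = 3.
Step 3: Under H0: P(positive) = 0.5, so the number of positives S ~ Bin(13, 0.5).
Step 4: Two-sided exact p-value = sum of Bin(13,0.5) probabilities at or below the observed probability = 0.092285.
Step 5: alpha = 0.05. fail to reject H0.

n_eff = 13, pos = 10, neg = 3, p = 0.092285, fail to reject H0.


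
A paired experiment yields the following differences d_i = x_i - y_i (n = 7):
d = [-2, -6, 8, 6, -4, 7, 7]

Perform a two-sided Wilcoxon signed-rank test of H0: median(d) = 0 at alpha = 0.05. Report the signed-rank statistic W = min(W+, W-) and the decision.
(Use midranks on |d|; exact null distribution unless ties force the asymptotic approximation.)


Step 1: Drop any zero differences (none here) and take |d_i|.
|d| = [2, 6, 8, 6, 4, 7, 7]
Step 2: Midrank |d_i| (ties get averaged ranks).
ranks: |2|->1, |6|->3.5, |8|->7, |6|->3.5, |4|->2, |7|->5.5, |7|->5.5
Step 3: Attach original signs; sum ranks with positive sign and with negative sign.
W+ = 7 + 3.5 + 5.5 + 5.5 = 21.5
W- = 1 + 3.5 + 2 = 6.5
(Check: W+ + W- = 28 should equal n(n+1)/2 = 28.)
Step 4: Test statistic W = min(W+, W-) = 6.5.
Step 5: Ties in |d|, so use the tie-corrected normal approximation.
        E[W] = n(n+1)/4 = 7*8/4 = 14.
        Tie groups: |d|=6 (t=2), |d|=7 (t=2); sum(t^3 - t) = 12.
        Var[W] = n(n+1)(2n+1)/24 - sum(t^3-t)/48 = 840/24 - 12/48 = 34.75.
        z = (W - E[W]) / sqrt(Var[W]) = (6.5 - 14) / 5.8949 = -1.2723.
        Two-sided p = 2*Phi(z) = 0.203272.
Step 6: alpha = 0.05. fail to reject H0.

W+ = 21.5, W- = 6.5, W = min = 6.5, p = 0.203272, fail to reject H0.


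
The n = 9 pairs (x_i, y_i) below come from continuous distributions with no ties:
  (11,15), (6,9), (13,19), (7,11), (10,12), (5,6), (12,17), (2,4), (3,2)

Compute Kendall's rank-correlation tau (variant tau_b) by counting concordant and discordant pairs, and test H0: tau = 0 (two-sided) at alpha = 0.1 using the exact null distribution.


Step 1: Enumerate the 36 unordered pairs (i,j) with i<j and classify each by sign(x_j-x_i) * sign(y_j-y_i).
  (1,2):dx=-5,dy=-6->C; (1,3):dx=+2,dy=+4->C; (1,4):dx=-4,dy=-4->C; (1,5):dx=-1,dy=-3->C
  (1,6):dx=-6,dy=-9->C; (1,7):dx=+1,dy=+2->C; (1,8):dx=-9,dy=-11->C; (1,9):dx=-8,dy=-13->C
  (2,3):dx=+7,dy=+10->C; (2,4):dx=+1,dy=+2->C; (2,5):dx=+4,dy=+3->C; (2,6):dx=-1,dy=-3->C
  (2,7):dx=+6,dy=+8->C; (2,8):dx=-4,dy=-5->C; (2,9):dx=-3,dy=-7->C; (3,4):dx=-6,dy=-8->C
  (3,5):dx=-3,dy=-7->C; (3,6):dx=-8,dy=-13->C; (3,7):dx=-1,dy=-2->C; (3,8):dx=-11,dy=-15->C
  (3,9):dx=-10,dy=-17->C; (4,5):dx=+3,dy=+1->C; (4,6):dx=-2,dy=-5->C; (4,7):dx=+5,dy=+6->C
  (4,8):dx=-5,dy=-7->C; (4,9):dx=-4,dy=-9->C; (5,6):dx=-5,dy=-6->C; (5,7):dx=+2,dy=+5->C
  (5,8):dx=-8,dy=-8->C; (5,9):dx=-7,dy=-10->C; (6,7):dx=+7,dy=+11->C; (6,8):dx=-3,dy=-2->C
  (6,9):dx=-2,dy=-4->C; (7,8):dx=-10,dy=-13->C; (7,9):dx=-9,dy=-15->C; (8,9):dx=+1,dy=-2->D
Step 2: C = 35, D = 1, total pairs = 36.
Step 3: tau = (C - D)/(n(n-1)/2) = (35 - 1)/36 = 0.944444.
Step 4: Exact two-sided p-value (enumerate n! = 362880 permutations of y under H0): p = 0.000050.
Step 5: alpha = 0.1. reject H0.

tau_b = 0.9444 (C=35, D=1), p = 0.000050, reject H0.


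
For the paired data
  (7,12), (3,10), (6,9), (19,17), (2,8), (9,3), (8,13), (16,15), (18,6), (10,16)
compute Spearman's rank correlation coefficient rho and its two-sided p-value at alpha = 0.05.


Step 1: Rank x and y separately (midranks; no ties here).
rank(x): 7->4, 3->2, 6->3, 19->10, 2->1, 9->6, 8->5, 16->8, 18->9, 10->7
rank(y): 12->6, 10->5, 9->4, 17->10, 8->3, 3->1, 13->7, 15->8, 6->2, 16->9
Step 2: d_i = R_x(i) - R_y(i); compute d_i^2.
  (4-6)^2=4, (2-5)^2=9, (3-4)^2=1, (10-10)^2=0, (1-3)^2=4, (6-1)^2=25, (5-7)^2=4, (8-8)^2=0, (9-2)^2=49, (7-9)^2=4
sum(d^2) = 100.
Step 3: rho = 1 - 6*100 / (10*(10^2 - 1)) = 1 - 600/990 = 0.393939.
Step 4: Under H0, t = rho * sqrt((n-2)/(1-rho^2)) = 1.2123 ~ t(8).
Step 5: Two-sided p-value from the t-distribution with 8 df = 0.259998.
Step 6: alpha = 0.05. fail to reject H0.

rho = 0.3939, p = 0.259998, fail to reject H0 at alpha = 0.05.


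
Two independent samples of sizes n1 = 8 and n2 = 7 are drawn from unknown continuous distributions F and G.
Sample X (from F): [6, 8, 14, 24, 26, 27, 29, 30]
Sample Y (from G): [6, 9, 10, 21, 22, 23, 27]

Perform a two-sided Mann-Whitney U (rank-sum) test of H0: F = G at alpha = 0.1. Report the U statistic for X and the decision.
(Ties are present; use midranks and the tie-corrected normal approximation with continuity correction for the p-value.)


Step 1: Combine and sort all 15 observations; assign midranks.
sorted (value, group): (6,X), (6,Y), (8,X), (9,Y), (10,Y), (14,X), (21,Y), (22,Y), (23,Y), (24,X), (26,X), (27,X), (27,Y), (29,X), (30,X)
ranks: 6->1.5, 6->1.5, 8->3, 9->4, 10->5, 14->6, 21->7, 22->8, 23->9, 24->10, 26->11, 27->12.5, 27->12.5, 29->14, 30->15
Step 2: Rank sum for X: R1 = 1.5 + 3 + 6 + 10 + 11 + 12.5 + 14 + 15 = 73.
Step 3: U_X = R1 - n1(n1+1)/2 = 73 - 8*9/2 = 73 - 36 = 37.
       U_Y = n1*n2 - U_X = 56 - 37 = 19.
Step 4: Ties are present, so use the tie-corrected normal approximation (with continuity correction) for the p-value.
Step 5: p-value = 0.324405; compare to alpha = 0.1. fail to reject H0.

U_X = 37, p = 0.324405, fail to reject H0 at alpha = 0.1.


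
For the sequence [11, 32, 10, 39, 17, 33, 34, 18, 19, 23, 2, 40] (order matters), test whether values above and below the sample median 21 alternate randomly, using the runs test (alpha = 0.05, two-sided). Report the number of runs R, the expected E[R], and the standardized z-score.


Step 1: Compute median = 21; label A = above, B = below.
Labels in order: BABABAABBABA  (n_A = 6, n_B = 6)
Step 2: Count runs R = 10.
Step 3: Under H0 (random ordering), E[R] = 2*n_A*n_B/(n_A+n_B) + 1 = 2*6*6/12 + 1 = 7.0000.
        Var[R] = 2*n_A*n_B*(2*n_A*n_B - n_A - n_B) / ((n_A+n_B)^2 * (n_A+n_B-1)) = 4320/1584 = 2.7273.
        SD[R] = 1.6514.
Step 4: Continuity-corrected z = (R - 0.5 - E[R]) / SD[R] = (10 - 0.5 - 7.0000) / 1.6514 = 1.5138.
Step 5: Two-sided p-value via normal approximation = 2*(1 - Phi(|z|)) = 0.130070.
Step 6: alpha = 0.05. fail to reject H0.

R = 10, z = 1.5138, p = 0.130070, fail to reject H0.


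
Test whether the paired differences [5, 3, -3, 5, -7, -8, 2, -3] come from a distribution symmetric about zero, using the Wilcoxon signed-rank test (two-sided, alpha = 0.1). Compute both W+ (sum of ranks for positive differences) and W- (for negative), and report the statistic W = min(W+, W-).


Step 1: Drop any zero differences (none here) and take |d_i|.
|d| = [5, 3, 3, 5, 7, 8, 2, 3]
Step 2: Midrank |d_i| (ties get averaged ranks).
ranks: |5|->5.5, |3|->3, |3|->3, |5|->5.5, |7|->7, |8|->8, |2|->1, |3|->3
Step 3: Attach original signs; sum ranks with positive sign and with negative sign.
W+ = 5.5 + 3 + 5.5 + 1 = 15
W- = 3 + 7 + 8 + 3 = 21
(Check: W+ + W- = 36 should equal n(n+1)/2 = 36.)
Step 4: Test statistic W = min(W+, W-) = 15.
Step 5: Ties in |d|, so use the tie-corrected normal approximation.
        E[W] = n(n+1)/4 = 8*9/4 = 18.
        Tie groups: |d|=3 (t=3), |d|=5 (t=2); sum(t^3 - t) = 30.
        Var[W] = n(n+1)(2n+1)/24 - sum(t^3-t)/48 = 1224/24 - 30/48 = 50.375.
        z = (W - E[W]) / sqrt(Var[W]) = (15 - 18) / 7.0975 = -0.4227.
        Two-sided p = 2*Phi(z) = 0.672527.
Step 6: alpha = 0.1. fail to reject H0.

W+ = 15, W- = 21, W = min = 15, p = 0.672527, fail to reject H0.


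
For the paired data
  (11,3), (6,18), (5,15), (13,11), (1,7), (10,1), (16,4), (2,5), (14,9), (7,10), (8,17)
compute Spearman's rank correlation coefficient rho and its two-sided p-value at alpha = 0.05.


Step 1: Rank x and y separately (midranks; no ties here).
rank(x): 11->8, 6->4, 5->3, 13->9, 1->1, 10->7, 16->11, 2->2, 14->10, 7->5, 8->6
rank(y): 3->2, 18->11, 15->9, 11->8, 7->5, 1->1, 4->3, 5->4, 9->6, 10->7, 17->10
Step 2: d_i = R_x(i) - R_y(i); compute d_i^2.
  (8-2)^2=36, (4-11)^2=49, (3-9)^2=36, (9-8)^2=1, (1-5)^2=16, (7-1)^2=36, (11-3)^2=64, (2-4)^2=4, (10-6)^2=16, (5-7)^2=4, (6-10)^2=16
sum(d^2) = 278.
Step 3: rho = 1 - 6*278 / (11*(11^2 - 1)) = 1 - 1668/1320 = -0.263636.
Step 4: Under H0, t = rho * sqrt((n-2)/(1-rho^2)) = -0.8199 ~ t(9).
Step 5: Two-sided p-value from the t-distribution with 9 df = 0.433441.
Step 6: alpha = 0.05. fail to reject H0.

rho = -0.2636, p = 0.433441, fail to reject H0 at alpha = 0.05.


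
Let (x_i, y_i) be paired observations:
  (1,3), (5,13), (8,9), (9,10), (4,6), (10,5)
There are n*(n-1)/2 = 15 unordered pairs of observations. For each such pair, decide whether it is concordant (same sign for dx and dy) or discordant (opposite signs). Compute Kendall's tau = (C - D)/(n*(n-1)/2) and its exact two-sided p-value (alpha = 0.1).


Step 1: Enumerate the 15 unordered pairs (i,j) with i<j and classify each by sign(x_j-x_i) * sign(y_j-y_i).
  (1,2):dx=+4,dy=+10->C; (1,3):dx=+7,dy=+6->C; (1,4):dx=+8,dy=+7->C; (1,5):dx=+3,dy=+3->C
  (1,6):dx=+9,dy=+2->C; (2,3):dx=+3,dy=-4->D; (2,4):dx=+4,dy=-3->D; (2,5):dx=-1,dy=-7->C
  (2,6):dx=+5,dy=-8->D; (3,4):dx=+1,dy=+1->C; (3,5):dx=-4,dy=-3->C; (3,6):dx=+2,dy=-4->D
  (4,5):dx=-5,dy=-4->C; (4,6):dx=+1,dy=-5->D; (5,6):dx=+6,dy=-1->D
Step 2: C = 9, D = 6, total pairs = 15.
Step 3: tau = (C - D)/(n(n-1)/2) = (9 - 6)/15 = 0.200000.
Step 4: Exact two-sided p-value (enumerate n! = 720 permutations of y under H0): p = 0.719444.
Step 5: alpha = 0.1. fail to reject H0.

tau_b = 0.2000 (C=9, D=6), p = 0.719444, fail to reject H0.


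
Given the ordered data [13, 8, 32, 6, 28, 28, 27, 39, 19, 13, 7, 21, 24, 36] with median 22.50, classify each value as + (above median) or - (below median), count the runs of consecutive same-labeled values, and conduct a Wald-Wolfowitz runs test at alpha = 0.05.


Step 1: Compute median = 22.50; label A = above, B = below.
Labels in order: BBABAAAABBBBAA  (n_A = 7, n_B = 7)
Step 2: Count runs R = 6.
Step 3: Under H0 (random ordering), E[R] = 2*n_A*n_B/(n_A+n_B) + 1 = 2*7*7/14 + 1 = 8.0000.
        Var[R] = 2*n_A*n_B*(2*n_A*n_B - n_A - n_B) / ((n_A+n_B)^2 * (n_A+n_B-1)) = 8232/2548 = 3.2308.
        SD[R] = 1.7974.
Step 4: Continuity-corrected z = (R + 0.5 - E[R]) / SD[R] = (6 + 0.5 - 8.0000) / 1.7974 = -0.8345.
Step 5: Two-sided p-value via normal approximation = 2*(1 - Phi(|z|)) = 0.403986.
Step 6: alpha = 0.05. fail to reject H0.

R = 6, z = -0.8345, p = 0.403986, fail to reject H0.


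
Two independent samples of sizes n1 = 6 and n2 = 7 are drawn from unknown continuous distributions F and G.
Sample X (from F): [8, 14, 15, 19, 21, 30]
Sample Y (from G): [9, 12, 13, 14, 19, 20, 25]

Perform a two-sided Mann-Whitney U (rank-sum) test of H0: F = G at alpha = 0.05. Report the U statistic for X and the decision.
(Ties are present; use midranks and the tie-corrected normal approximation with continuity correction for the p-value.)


Step 1: Combine and sort all 13 observations; assign midranks.
sorted (value, group): (8,X), (9,Y), (12,Y), (13,Y), (14,X), (14,Y), (15,X), (19,X), (19,Y), (20,Y), (21,X), (25,Y), (30,X)
ranks: 8->1, 9->2, 12->3, 13->4, 14->5.5, 14->5.5, 15->7, 19->8.5, 19->8.5, 20->10, 21->11, 25->12, 30->13
Step 2: Rank sum for X: R1 = 1 + 5.5 + 7 + 8.5 + 11 + 13 = 46.
Step 3: U_X = R1 - n1(n1+1)/2 = 46 - 6*7/2 = 46 - 21 = 25.
       U_Y = n1*n2 - U_X = 42 - 25 = 17.
Step 4: Ties are present, so use the tie-corrected normal approximation (with continuity correction) for the p-value.
Step 5: p-value = 0.616104; compare to alpha = 0.05. fail to reject H0.

U_X = 25, p = 0.616104, fail to reject H0 at alpha = 0.05.


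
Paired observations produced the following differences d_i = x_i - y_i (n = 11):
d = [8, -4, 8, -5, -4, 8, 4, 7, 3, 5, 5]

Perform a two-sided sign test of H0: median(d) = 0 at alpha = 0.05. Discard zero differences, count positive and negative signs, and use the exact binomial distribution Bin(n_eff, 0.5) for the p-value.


Step 1: Discard zero differences. Original n = 11; n_eff = number of nonzero differences = 11.
Nonzero differences (with sign): +8, -4, +8, -5, -4, +8, +4, +7, +3, +5, +5
Step 2: Count signs: positive = 8, negative = 3.
Step 3: Under H0: P(positive) = 0.5, so the number of positives S ~ Bin(11, 0.5).
Step 4: Two-sided exact p-value = sum of Bin(11,0.5) probabilities at or below the observed probability = 0.226562.
Step 5: alpha = 0.05. fail to reject H0.

n_eff = 11, pos = 8, neg = 3, p = 0.226562, fail to reject H0.


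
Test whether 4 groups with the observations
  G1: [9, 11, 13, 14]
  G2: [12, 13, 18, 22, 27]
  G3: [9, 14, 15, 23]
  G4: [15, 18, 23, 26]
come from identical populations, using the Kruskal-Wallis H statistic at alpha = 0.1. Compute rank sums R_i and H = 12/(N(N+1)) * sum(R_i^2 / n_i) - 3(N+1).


Step 1: Combine all N = 17 observations and assign midranks.
sorted (value, group, rank): (9,G1,1.5), (9,G3,1.5), (11,G1,3), (12,G2,4), (13,G1,5.5), (13,G2,5.5), (14,G1,7.5), (14,G3,7.5), (15,G3,9.5), (15,G4,9.5), (18,G2,11.5), (18,G4,11.5), (22,G2,13), (23,G3,14.5), (23,G4,14.5), (26,G4,16), (27,G2,17)
Step 2: Sum ranks within each group.
R_1 = 17.5 (n_1 = 4)
R_2 = 51 (n_2 = 5)
R_3 = 33 (n_3 = 4)
R_4 = 51.5 (n_4 = 4)
Step 3: H = 12/(N(N+1)) * sum(R_i^2/n_i) - 3(N+1)
     = 12/(17*18) * (17.5^2/4 + 51^2/5 + 33^2/4 + 51.5^2/4) - 3*18
     = 0.039216 * 1532.08 - 54
     = 6.081373.
Step 4: Ties present; correction factor C = 1 - 36/(17^3 - 17) = 0.992647. Corrected H = 6.081373 / 0.992647 = 6.126420.
Step 5: Under H0, H ~ chi^2(3); p-value = 0.105619.
Step 6: alpha = 0.1. fail to reject H0.

H = 6.1264, df = 3, p = 0.105619, fail to reject H0.


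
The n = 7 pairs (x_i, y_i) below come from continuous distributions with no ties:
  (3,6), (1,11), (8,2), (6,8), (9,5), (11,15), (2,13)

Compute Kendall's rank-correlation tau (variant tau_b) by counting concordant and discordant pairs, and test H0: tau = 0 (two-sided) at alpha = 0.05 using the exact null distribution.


Step 1: Enumerate the 21 unordered pairs (i,j) with i<j and classify each by sign(x_j-x_i) * sign(y_j-y_i).
  (1,2):dx=-2,dy=+5->D; (1,3):dx=+5,dy=-4->D; (1,4):dx=+3,dy=+2->C; (1,5):dx=+6,dy=-1->D
  (1,6):dx=+8,dy=+9->C; (1,7):dx=-1,dy=+7->D; (2,3):dx=+7,dy=-9->D; (2,4):dx=+5,dy=-3->D
  (2,5):dx=+8,dy=-6->D; (2,6):dx=+10,dy=+4->C; (2,7):dx=+1,dy=+2->C; (3,4):dx=-2,dy=+6->D
  (3,5):dx=+1,dy=+3->C; (3,6):dx=+3,dy=+13->C; (3,7):dx=-6,dy=+11->D; (4,5):dx=+3,dy=-3->D
  (4,6):dx=+5,dy=+7->C; (4,7):dx=-4,dy=+5->D; (5,6):dx=+2,dy=+10->C; (5,7):dx=-7,dy=+8->D
  (6,7):dx=-9,dy=-2->C
Step 2: C = 9, D = 12, total pairs = 21.
Step 3: tau = (C - D)/(n(n-1)/2) = (9 - 12)/21 = -0.142857.
Step 4: Exact two-sided p-value (enumerate n! = 5040 permutations of y under H0): p = 0.772619.
Step 5: alpha = 0.05. fail to reject H0.

tau_b = -0.1429 (C=9, D=12), p = 0.772619, fail to reject H0.


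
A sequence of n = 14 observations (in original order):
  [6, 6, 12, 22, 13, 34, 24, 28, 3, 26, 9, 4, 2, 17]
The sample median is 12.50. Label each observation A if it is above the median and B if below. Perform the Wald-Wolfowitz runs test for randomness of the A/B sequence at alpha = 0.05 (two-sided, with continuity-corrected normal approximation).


Step 1: Compute median = 12.50; label A = above, B = below.
Labels in order: BBBAAAAABABBBA  (n_A = 7, n_B = 7)
Step 2: Count runs R = 6.
Step 3: Under H0 (random ordering), E[R] = 2*n_A*n_B/(n_A+n_B) + 1 = 2*7*7/14 + 1 = 8.0000.
        Var[R] = 2*n_A*n_B*(2*n_A*n_B - n_A - n_B) / ((n_A+n_B)^2 * (n_A+n_B-1)) = 8232/2548 = 3.2308.
        SD[R] = 1.7974.
Step 4: Continuity-corrected z = (R + 0.5 - E[R]) / SD[R] = (6 + 0.5 - 8.0000) / 1.7974 = -0.8345.
Step 5: Two-sided p-value via normal approximation = 2*(1 - Phi(|z|)) = 0.403986.
Step 6: alpha = 0.05. fail to reject H0.

R = 6, z = -0.8345, p = 0.403986, fail to reject H0.


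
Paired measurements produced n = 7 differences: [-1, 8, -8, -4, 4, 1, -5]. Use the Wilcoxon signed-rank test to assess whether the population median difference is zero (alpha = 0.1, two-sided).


Step 1: Drop any zero differences (none here) and take |d_i|.
|d| = [1, 8, 8, 4, 4, 1, 5]
Step 2: Midrank |d_i| (ties get averaged ranks).
ranks: |1|->1.5, |8|->6.5, |8|->6.5, |4|->3.5, |4|->3.5, |1|->1.5, |5|->5
Step 3: Attach original signs; sum ranks with positive sign and with negative sign.
W+ = 6.5 + 3.5 + 1.5 = 11.5
W- = 1.5 + 6.5 + 3.5 + 5 = 16.5
(Check: W+ + W- = 28 should equal n(n+1)/2 = 28.)
Step 4: Test statistic W = min(W+, W-) = 11.5.
Step 5: Ties in |d|, so use the tie-corrected normal approximation.
        E[W] = n(n+1)/4 = 7*8/4 = 14.
        Tie groups: |d|=1 (t=2), |d|=4 (t=2), |d|=8 (t=2); sum(t^3 - t) = 18.
        Var[W] = n(n+1)(2n+1)/24 - sum(t^3-t)/48 = 840/24 - 18/48 = 34.625.
        z = (W - E[W]) / sqrt(Var[W]) = (11.5 - 14) / 5.8843 = -0.4249.
        Two-sided p = 2*Phi(z) = 0.670939.
Step 6: alpha = 0.1. fail to reject H0.

W+ = 11.5, W- = 16.5, W = min = 11.5, p = 0.670939, fail to reject H0.


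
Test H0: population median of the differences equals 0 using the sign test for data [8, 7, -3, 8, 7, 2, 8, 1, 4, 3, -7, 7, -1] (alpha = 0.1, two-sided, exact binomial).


Step 1: Discard zero differences. Original n = 13; n_eff = number of nonzero differences = 13.
Nonzero differences (with sign): +8, +7, -3, +8, +7, +2, +8, +1, +4, +3, -7, +7, -1
Step 2: Count signs: positive = 10, negative = 3.
Step 3: Under H0: P(positive) = 0.5, so the number of positives S ~ Bin(13, 0.5).
Step 4: Two-sided exact p-value = sum of Bin(13,0.5) probabilities at or below the observed probability = 0.092285.
Step 5: alpha = 0.1. reject H0.

n_eff = 13, pos = 10, neg = 3, p = 0.092285, reject H0.


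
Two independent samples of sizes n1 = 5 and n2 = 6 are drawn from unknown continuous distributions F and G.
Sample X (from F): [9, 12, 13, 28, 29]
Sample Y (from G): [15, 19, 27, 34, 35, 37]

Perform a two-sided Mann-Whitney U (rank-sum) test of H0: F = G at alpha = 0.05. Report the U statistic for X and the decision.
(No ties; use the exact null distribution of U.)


Step 1: Combine and sort all 11 observations; assign midranks.
sorted (value, group): (9,X), (12,X), (13,X), (15,Y), (19,Y), (27,Y), (28,X), (29,X), (34,Y), (35,Y), (37,Y)
ranks: 9->1, 12->2, 13->3, 15->4, 19->5, 27->6, 28->7, 29->8, 34->9, 35->10, 37->11
Step 2: Rank sum for X: R1 = 1 + 2 + 3 + 7 + 8 = 21.
Step 3: U_X = R1 - n1(n1+1)/2 = 21 - 5*6/2 = 21 - 15 = 6.
       U_Y = n1*n2 - U_X = 30 - 6 = 24.
Step 4: No ties, so the exact null distribution of U (based on enumerating the C(11,5) = 462 equally likely rank assignments) gives the two-sided p-value.
Step 5: p-value = 0.125541; compare to alpha = 0.05. fail to reject H0.

U_X = 6, p = 0.125541, fail to reject H0 at alpha = 0.05.


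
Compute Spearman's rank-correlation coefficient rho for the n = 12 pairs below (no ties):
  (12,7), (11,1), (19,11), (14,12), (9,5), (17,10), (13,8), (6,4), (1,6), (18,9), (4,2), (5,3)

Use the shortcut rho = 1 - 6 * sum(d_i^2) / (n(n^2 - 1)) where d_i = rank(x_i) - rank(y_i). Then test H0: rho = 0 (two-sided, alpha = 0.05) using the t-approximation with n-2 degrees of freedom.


Step 1: Rank x and y separately (midranks; no ties here).
rank(x): 12->7, 11->6, 19->12, 14->9, 9->5, 17->10, 13->8, 6->4, 1->1, 18->11, 4->2, 5->3
rank(y): 7->7, 1->1, 11->11, 12->12, 5->5, 10->10, 8->8, 4->4, 6->6, 9->9, 2->2, 3->3
Step 2: d_i = R_x(i) - R_y(i); compute d_i^2.
  (7-7)^2=0, (6-1)^2=25, (12-11)^2=1, (9-12)^2=9, (5-5)^2=0, (10-10)^2=0, (8-8)^2=0, (4-4)^2=0, (1-6)^2=25, (11-9)^2=4, (2-2)^2=0, (3-3)^2=0
sum(d^2) = 64.
Step 3: rho = 1 - 6*64 / (12*(12^2 - 1)) = 1 - 384/1716 = 0.776224.
Step 4: Under H0, t = rho * sqrt((n-2)/(1-rho^2)) = 3.8934 ~ t(10).
Step 5: Two-sided p-value from the t-distribution with 10 df = 0.002993.
Step 6: alpha = 0.05. reject H0.

rho = 0.7762, p = 0.002993, reject H0 at alpha = 0.05.


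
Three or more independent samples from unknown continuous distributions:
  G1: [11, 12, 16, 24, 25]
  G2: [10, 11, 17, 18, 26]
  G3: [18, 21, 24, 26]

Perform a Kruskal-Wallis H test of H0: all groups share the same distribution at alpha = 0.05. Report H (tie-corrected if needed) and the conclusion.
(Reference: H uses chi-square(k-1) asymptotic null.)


Step 1: Combine all N = 14 observations and assign midranks.
sorted (value, group, rank): (10,G2,1), (11,G1,2.5), (11,G2,2.5), (12,G1,4), (16,G1,5), (17,G2,6), (18,G2,7.5), (18,G3,7.5), (21,G3,9), (24,G1,10.5), (24,G3,10.5), (25,G1,12), (26,G2,13.5), (26,G3,13.5)
Step 2: Sum ranks within each group.
R_1 = 34 (n_1 = 5)
R_2 = 30.5 (n_2 = 5)
R_3 = 40.5 (n_3 = 4)
Step 3: H = 12/(N(N+1)) * sum(R_i^2/n_i) - 3(N+1)
     = 12/(14*15) * (34^2/5 + 30.5^2/5 + 40.5^2/4) - 3*15
     = 0.057143 * 827.312 - 45
     = 2.275000.
Step 4: Ties present; correction factor C = 1 - 24/(14^3 - 14) = 0.991209. Corrected H = 2.275000 / 0.991209 = 2.295177.
Step 5: Under H0, H ~ chi^2(2); p-value = 0.317401.
Step 6: alpha = 0.05. fail to reject H0.

H = 2.2952, df = 2, p = 0.317401, fail to reject H0.


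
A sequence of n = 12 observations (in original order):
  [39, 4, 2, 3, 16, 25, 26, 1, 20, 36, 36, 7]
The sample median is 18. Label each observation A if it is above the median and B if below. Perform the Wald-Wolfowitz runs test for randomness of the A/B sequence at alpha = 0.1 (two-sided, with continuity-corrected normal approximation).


Step 1: Compute median = 18; label A = above, B = below.
Labels in order: ABBBBAABAAAB  (n_A = 6, n_B = 6)
Step 2: Count runs R = 6.
Step 3: Under H0 (random ordering), E[R] = 2*n_A*n_B/(n_A+n_B) + 1 = 2*6*6/12 + 1 = 7.0000.
        Var[R] = 2*n_A*n_B*(2*n_A*n_B - n_A - n_B) / ((n_A+n_B)^2 * (n_A+n_B-1)) = 4320/1584 = 2.7273.
        SD[R] = 1.6514.
Step 4: Continuity-corrected z = (R + 0.5 - E[R]) / SD[R] = (6 + 0.5 - 7.0000) / 1.6514 = -0.3028.
Step 5: Two-sided p-value via normal approximation = 2*(1 - Phi(|z|)) = 0.762069.
Step 6: alpha = 0.1. fail to reject H0.

R = 6, z = -0.3028, p = 0.762069, fail to reject H0.


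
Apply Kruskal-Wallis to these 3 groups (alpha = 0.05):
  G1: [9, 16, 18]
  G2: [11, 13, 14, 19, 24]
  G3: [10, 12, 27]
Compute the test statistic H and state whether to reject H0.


Step 1: Combine all N = 11 observations and assign midranks.
sorted (value, group, rank): (9,G1,1), (10,G3,2), (11,G2,3), (12,G3,4), (13,G2,5), (14,G2,6), (16,G1,7), (18,G1,8), (19,G2,9), (24,G2,10), (27,G3,11)
Step 2: Sum ranks within each group.
R_1 = 16 (n_1 = 3)
R_2 = 33 (n_2 = 5)
R_3 = 17 (n_3 = 3)
Step 3: H = 12/(N(N+1)) * sum(R_i^2/n_i) - 3(N+1)
     = 12/(11*12) * (16^2/3 + 33^2/5 + 17^2/3) - 3*12
     = 0.090909 * 399.467 - 36
     = 0.315152.
Step 4: No ties, so H is used without correction.
Step 5: Under H0, H ~ chi^2(2); p-value = 0.854212.
Step 6: alpha = 0.05. fail to reject H0.

H = 0.3152, df = 2, p = 0.854212, fail to reject H0.


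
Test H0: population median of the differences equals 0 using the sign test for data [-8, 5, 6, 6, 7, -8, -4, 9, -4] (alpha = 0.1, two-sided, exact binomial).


Step 1: Discard zero differences. Original n = 9; n_eff = number of nonzero differences = 9.
Nonzero differences (with sign): -8, +5, +6, +6, +7, -8, -4, +9, -4
Step 2: Count signs: positive = 5, negative = 4.
Step 3: Under H0: P(positive) = 0.5, so the number of positives S ~ Bin(9, 0.5).
Step 4: Two-sided exact p-value = sum of Bin(9,0.5) probabilities at or below the observed probability = 1.000000.
Step 5: alpha = 0.1. fail to reject H0.

n_eff = 9, pos = 5, neg = 4, p = 1.000000, fail to reject H0.


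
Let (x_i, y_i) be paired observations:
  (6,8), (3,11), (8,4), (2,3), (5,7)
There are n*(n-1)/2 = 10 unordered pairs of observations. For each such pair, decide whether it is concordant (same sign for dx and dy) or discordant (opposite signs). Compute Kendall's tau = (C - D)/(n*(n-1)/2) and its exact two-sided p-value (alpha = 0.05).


Step 1: Enumerate the 10 unordered pairs (i,j) with i<j and classify each by sign(x_j-x_i) * sign(y_j-y_i).
  (1,2):dx=-3,dy=+3->D; (1,3):dx=+2,dy=-4->D; (1,4):dx=-4,dy=-5->C; (1,5):dx=-1,dy=-1->C
  (2,3):dx=+5,dy=-7->D; (2,4):dx=-1,dy=-8->C; (2,5):dx=+2,dy=-4->D; (3,4):dx=-6,dy=-1->C
  (3,5):dx=-3,dy=+3->D; (4,5):dx=+3,dy=+4->C
Step 2: C = 5, D = 5, total pairs = 10.
Step 3: tau = (C - D)/(n(n-1)/2) = (5 - 5)/10 = 0.000000.
Step 4: Exact two-sided p-value (enumerate n! = 120 permutations of y under H0): p = 1.000000.
Step 5: alpha = 0.05. fail to reject H0.

tau_b = 0.0000 (C=5, D=5), p = 1.000000, fail to reject H0.


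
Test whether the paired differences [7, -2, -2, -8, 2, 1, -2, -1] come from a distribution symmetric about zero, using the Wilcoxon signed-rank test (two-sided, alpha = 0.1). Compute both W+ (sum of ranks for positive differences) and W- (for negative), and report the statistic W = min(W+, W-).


Step 1: Drop any zero differences (none here) and take |d_i|.
|d| = [7, 2, 2, 8, 2, 1, 2, 1]
Step 2: Midrank |d_i| (ties get averaged ranks).
ranks: |7|->7, |2|->4.5, |2|->4.5, |8|->8, |2|->4.5, |1|->1.5, |2|->4.5, |1|->1.5
Step 3: Attach original signs; sum ranks with positive sign and with negative sign.
W+ = 7 + 4.5 + 1.5 = 13
W- = 4.5 + 4.5 + 8 + 4.5 + 1.5 = 23
(Check: W+ + W- = 36 should equal n(n+1)/2 = 36.)
Step 4: Test statistic W = min(W+, W-) = 13.
Step 5: Ties in |d|, so use the tie-corrected normal approximation.
        E[W] = n(n+1)/4 = 8*9/4 = 18.
        Tie groups: |d|=1 (t=2), |d|=2 (t=4); sum(t^3 - t) = 66.
        Var[W] = n(n+1)(2n+1)/24 - sum(t^3-t)/48 = 1224/24 - 66/48 = 49.625.
        z = (W - E[W]) / sqrt(Var[W]) = (13 - 18) / 7.0445 = -0.7098.
        Two-sided p = 2*Phi(z) = 0.477845.
Step 6: alpha = 0.1. fail to reject H0.

W+ = 13, W- = 23, W = min = 13, p = 0.477845, fail to reject H0.


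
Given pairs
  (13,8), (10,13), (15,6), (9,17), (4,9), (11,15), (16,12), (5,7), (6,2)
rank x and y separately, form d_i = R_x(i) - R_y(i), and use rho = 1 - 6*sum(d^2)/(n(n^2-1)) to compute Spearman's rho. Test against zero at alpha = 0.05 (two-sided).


Step 1: Rank x and y separately (midranks; no ties here).
rank(x): 13->7, 10->5, 15->8, 9->4, 4->1, 11->6, 16->9, 5->2, 6->3
rank(y): 8->4, 13->7, 6->2, 17->9, 9->5, 15->8, 12->6, 7->3, 2->1
Step 2: d_i = R_x(i) - R_y(i); compute d_i^2.
  (7-4)^2=9, (5-7)^2=4, (8-2)^2=36, (4-9)^2=25, (1-5)^2=16, (6-8)^2=4, (9-6)^2=9, (2-3)^2=1, (3-1)^2=4
sum(d^2) = 108.
Step 3: rho = 1 - 6*108 / (9*(9^2 - 1)) = 1 - 648/720 = 0.100000.
Step 4: Under H0, t = rho * sqrt((n-2)/(1-rho^2)) = 0.2659 ~ t(7).
Step 5: Two-sided p-value from the t-distribution with 7 df = 0.797972.
Step 6: alpha = 0.05. fail to reject H0.

rho = 0.1000, p = 0.797972, fail to reject H0 at alpha = 0.05.


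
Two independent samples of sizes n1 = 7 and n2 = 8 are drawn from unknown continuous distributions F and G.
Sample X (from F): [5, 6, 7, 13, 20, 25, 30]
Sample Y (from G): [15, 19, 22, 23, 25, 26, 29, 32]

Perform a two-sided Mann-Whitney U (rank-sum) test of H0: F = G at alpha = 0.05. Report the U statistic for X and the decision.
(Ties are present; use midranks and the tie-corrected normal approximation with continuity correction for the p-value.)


Step 1: Combine and sort all 15 observations; assign midranks.
sorted (value, group): (5,X), (6,X), (7,X), (13,X), (15,Y), (19,Y), (20,X), (22,Y), (23,Y), (25,X), (25,Y), (26,Y), (29,Y), (30,X), (32,Y)
ranks: 5->1, 6->2, 7->3, 13->4, 15->5, 19->6, 20->7, 22->8, 23->9, 25->10.5, 25->10.5, 26->12, 29->13, 30->14, 32->15
Step 2: Rank sum for X: R1 = 1 + 2 + 3 + 4 + 7 + 10.5 + 14 = 41.5.
Step 3: U_X = R1 - n1(n1+1)/2 = 41.5 - 7*8/2 = 41.5 - 28 = 13.5.
       U_Y = n1*n2 - U_X = 56 - 13.5 = 42.5.
Step 4: Ties are present, so use the tie-corrected normal approximation (with continuity correction) for the p-value.
Step 5: p-value = 0.104882; compare to alpha = 0.05. fail to reject H0.

U_X = 13.5, p = 0.104882, fail to reject H0 at alpha = 0.05.


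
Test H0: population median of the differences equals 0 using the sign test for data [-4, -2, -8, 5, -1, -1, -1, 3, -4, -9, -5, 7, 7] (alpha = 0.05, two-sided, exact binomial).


Step 1: Discard zero differences. Original n = 13; n_eff = number of nonzero differences = 13.
Nonzero differences (with sign): -4, -2, -8, +5, -1, -1, -1, +3, -4, -9, -5, +7, +7
Step 2: Count signs: positive = 4, negative = 9.
Step 3: Under H0: P(positive) = 0.5, so the number of positives S ~ Bin(13, 0.5).
Step 4: Two-sided exact p-value = sum of Bin(13,0.5) probabilities at or below the observed probability = 0.266846.
Step 5: alpha = 0.05. fail to reject H0.

n_eff = 13, pos = 4, neg = 9, p = 0.266846, fail to reject H0.
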